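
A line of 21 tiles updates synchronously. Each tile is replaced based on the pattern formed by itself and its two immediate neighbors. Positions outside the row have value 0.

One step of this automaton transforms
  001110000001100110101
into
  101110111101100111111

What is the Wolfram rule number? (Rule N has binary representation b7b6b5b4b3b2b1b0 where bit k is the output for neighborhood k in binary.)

position 3: 111 → 1  (bit 7 = 1)
position 4: 110 → 1  (bit 6 = 1)
position 17: 101 → 1  (bit 5 = 1)
position 5: 100 → 0  (bit 4 = 0)
position 2: 011 → 1  (bit 3 = 1)
position 18: 010 → 1  (bit 2 = 1)
position 1: 001 → 0  (bit 1 = 0)
position 0: 000 → 1  (bit 0 = 1)
bits b7..b0 = 11101101 = 237

237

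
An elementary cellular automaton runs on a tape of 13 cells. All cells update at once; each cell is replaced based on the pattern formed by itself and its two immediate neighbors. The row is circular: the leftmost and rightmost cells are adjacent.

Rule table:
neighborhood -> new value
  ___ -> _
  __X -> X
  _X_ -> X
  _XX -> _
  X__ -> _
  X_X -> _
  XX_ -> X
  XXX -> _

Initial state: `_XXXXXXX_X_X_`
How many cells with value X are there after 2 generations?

generation 1: X______X_X_X_
generation 2: X_____XX_X_X_
count of X: 5

5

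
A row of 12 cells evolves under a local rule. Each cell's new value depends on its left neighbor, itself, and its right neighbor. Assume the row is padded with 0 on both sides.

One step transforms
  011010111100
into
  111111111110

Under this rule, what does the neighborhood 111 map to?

1

At position 7 the neighborhood is 111; the next row has 1 there.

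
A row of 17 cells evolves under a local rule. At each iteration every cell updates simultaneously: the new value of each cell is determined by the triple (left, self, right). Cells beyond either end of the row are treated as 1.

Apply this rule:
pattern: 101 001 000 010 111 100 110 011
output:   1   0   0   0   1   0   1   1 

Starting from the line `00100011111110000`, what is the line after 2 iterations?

00000011111110000
00000011111110000

00000011111110000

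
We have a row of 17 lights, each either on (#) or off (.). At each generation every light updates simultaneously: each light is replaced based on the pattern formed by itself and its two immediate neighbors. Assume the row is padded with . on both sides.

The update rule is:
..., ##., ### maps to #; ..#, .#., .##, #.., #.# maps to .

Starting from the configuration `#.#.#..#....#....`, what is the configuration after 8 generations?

.........##...###
########..#.#..##
.#######........#
..######.######..
#..#####..#####.#
....####...####..
###..###.#..###.#
.##...##.....##..

.##...##.....##..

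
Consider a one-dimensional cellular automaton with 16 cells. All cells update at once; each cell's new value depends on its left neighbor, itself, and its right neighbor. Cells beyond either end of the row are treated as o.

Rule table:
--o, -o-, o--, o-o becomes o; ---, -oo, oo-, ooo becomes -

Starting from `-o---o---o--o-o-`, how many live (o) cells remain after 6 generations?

4

generation 1: ooo-ooo-oooooooo
generation 2: ---o---o--------
generation 3: o-ooo-ooo------o
generation 4: -o---o---o----o-
generation 5: ooo-ooo-ooo--ooo
generation 6: ---o---o---oo---
count of o: 4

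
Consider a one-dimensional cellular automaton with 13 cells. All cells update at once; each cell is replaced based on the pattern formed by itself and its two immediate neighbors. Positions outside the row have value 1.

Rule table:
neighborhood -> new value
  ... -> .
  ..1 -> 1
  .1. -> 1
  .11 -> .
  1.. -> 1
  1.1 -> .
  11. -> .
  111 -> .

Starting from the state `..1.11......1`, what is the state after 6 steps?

.11........11

111...1....1.
...1.111..11.
1.11....11...
....1..1..1.1
1..11111111..
.11........11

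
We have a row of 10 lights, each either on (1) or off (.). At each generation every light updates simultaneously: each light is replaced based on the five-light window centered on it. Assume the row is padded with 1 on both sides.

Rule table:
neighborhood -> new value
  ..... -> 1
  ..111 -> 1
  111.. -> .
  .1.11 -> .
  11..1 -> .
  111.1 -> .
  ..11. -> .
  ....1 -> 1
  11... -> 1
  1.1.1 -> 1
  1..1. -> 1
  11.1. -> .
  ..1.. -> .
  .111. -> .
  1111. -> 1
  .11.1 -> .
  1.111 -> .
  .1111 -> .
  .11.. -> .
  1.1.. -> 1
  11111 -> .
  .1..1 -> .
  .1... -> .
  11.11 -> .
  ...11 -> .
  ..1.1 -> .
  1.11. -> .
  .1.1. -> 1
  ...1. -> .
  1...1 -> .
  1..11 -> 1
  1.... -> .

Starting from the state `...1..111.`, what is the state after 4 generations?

....1.11.1

1....11...
.1.1...1..
.111.....1
....1.11.1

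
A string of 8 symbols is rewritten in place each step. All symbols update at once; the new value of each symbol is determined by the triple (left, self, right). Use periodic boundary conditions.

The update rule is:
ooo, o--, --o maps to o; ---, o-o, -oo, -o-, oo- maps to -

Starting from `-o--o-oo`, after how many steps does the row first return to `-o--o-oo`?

6

--oo----
-o--o---
o-oo-o--
------oo
o----o--
-o--o-oo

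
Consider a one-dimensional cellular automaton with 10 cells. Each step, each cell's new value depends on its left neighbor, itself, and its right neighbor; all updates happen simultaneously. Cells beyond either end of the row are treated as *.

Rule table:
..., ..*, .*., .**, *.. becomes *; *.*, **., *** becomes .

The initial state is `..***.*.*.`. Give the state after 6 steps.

step 1: ***...*.*.
step 2: ...****.*.
step 3: ****....*.
step 4: ....*****.
step 5: *****.....
step 6: .....*****

.....*****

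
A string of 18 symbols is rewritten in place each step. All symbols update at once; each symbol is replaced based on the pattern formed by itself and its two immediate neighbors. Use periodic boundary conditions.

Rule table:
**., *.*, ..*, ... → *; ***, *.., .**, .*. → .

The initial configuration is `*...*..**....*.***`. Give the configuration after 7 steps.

*.**..*.*.***.*...
.*.*.*.*.*..**..**
*.*.*.*.*..*.*.*.*
**.*.*.*..*.*.*.*.
.**.*.*..*.*.*.*.*
*.**.*..*.*.*.*.*.
.*.**..*.*.*.*.*.*

.*.**..*.*.*.*.*.*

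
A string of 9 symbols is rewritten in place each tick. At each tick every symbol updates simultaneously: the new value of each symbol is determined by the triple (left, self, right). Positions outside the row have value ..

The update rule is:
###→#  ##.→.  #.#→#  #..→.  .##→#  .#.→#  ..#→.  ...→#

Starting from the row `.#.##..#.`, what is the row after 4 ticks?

.###...#.
.##..#.#.
.#...###.
.#.#.##..

.#.#.##..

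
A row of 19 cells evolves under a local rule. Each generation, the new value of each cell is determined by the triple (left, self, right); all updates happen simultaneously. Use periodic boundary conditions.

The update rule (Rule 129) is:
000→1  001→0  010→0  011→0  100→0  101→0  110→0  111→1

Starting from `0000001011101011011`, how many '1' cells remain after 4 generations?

12

0111100001000000000
0011001100011111111
0000000001001111110
1111111100000111100
count of 1: 12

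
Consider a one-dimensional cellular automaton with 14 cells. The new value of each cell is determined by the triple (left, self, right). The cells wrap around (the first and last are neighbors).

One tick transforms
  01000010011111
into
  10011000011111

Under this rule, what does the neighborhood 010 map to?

At position 1 the neighborhood is 010; the next row has 0 there.

0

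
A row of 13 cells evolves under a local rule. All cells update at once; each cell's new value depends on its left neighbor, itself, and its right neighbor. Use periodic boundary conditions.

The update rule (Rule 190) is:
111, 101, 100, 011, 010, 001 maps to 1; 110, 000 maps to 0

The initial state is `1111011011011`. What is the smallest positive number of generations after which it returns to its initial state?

generation 1: 1110110110111
generation 2: 1101101101111
generation 3: 1011011011111
generation 4: 0110110111111
generation 5: 1101101111110
generation 6: 1011011111101
generation 7: 0110111111011
generation 8: 1101111110110
generation 9: 1011111101101
generation 10: 0111111011011
generation 11: 1111110110110
generation 12: 1111101101101
generation 13: 1111011011011

13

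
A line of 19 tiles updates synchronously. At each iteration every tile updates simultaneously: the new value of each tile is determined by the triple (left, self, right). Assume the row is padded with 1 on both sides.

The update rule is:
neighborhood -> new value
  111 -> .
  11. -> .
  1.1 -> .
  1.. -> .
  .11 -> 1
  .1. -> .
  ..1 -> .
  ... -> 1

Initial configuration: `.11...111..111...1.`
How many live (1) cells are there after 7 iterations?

8

.1..1.1....1...1...
........11...1...1.
.111111.1..1...1...
.1...........1...1.
...111111111...1...
.1.1.........1...1.
.....1111111...1...
count of 1: 8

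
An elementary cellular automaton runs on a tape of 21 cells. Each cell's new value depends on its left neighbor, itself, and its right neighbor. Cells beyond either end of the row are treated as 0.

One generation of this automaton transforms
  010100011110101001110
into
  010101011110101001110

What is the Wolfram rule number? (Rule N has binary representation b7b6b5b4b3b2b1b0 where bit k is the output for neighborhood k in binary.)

position 8: 111 → 1  (bit 7 = 1)
position 10: 110 → 1  (bit 6 = 1)
position 2: 101 → 0  (bit 5 = 0)
position 4: 100 → 0  (bit 4 = 0)
position 7: 011 → 1  (bit 3 = 1)
position 1: 010 → 1  (bit 2 = 1)
position 0: 001 → 0  (bit 1 = 0)
position 5: 000 → 1  (bit 0 = 1)
bits b7..b0 = 11001101 = 205

205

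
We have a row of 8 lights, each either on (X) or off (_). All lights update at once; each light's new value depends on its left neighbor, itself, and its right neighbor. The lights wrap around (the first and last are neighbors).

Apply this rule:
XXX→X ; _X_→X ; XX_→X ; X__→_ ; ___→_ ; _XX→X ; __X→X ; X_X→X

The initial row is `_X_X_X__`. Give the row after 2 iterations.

XXXXXX_X

XXXXXX__
XXXXXX_X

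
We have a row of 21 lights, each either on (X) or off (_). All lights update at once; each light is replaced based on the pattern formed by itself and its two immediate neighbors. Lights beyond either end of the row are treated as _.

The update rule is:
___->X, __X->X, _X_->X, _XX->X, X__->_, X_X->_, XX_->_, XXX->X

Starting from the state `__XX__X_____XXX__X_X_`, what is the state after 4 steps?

XXX__XX_XXXXXX__XX_X_
XX__XX__XXXXX__XX__X_
X__XX__XXXXX__XX__XX_
X_XX__XXXXX__XX__XX__

X_XX__XXXXX__XX__XX__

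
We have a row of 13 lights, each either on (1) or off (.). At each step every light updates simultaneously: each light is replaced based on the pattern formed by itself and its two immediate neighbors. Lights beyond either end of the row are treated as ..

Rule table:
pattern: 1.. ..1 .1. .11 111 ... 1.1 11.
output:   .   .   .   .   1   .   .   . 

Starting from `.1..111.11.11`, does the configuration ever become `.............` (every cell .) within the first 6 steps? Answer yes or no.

.....1.......
.............
all cells are . at step 2

yes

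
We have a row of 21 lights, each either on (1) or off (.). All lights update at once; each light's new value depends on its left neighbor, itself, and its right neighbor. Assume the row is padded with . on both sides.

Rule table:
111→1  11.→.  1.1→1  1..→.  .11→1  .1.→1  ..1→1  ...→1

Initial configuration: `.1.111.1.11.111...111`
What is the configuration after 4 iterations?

iteration 1: 11111.1111.111..1111.
iteration 2: 1111.1111.111..1111..
iteration 3: 111.1111.111..1111..1
iteration 4: 11.1111.111..1111..11

11.1111.111..1111..11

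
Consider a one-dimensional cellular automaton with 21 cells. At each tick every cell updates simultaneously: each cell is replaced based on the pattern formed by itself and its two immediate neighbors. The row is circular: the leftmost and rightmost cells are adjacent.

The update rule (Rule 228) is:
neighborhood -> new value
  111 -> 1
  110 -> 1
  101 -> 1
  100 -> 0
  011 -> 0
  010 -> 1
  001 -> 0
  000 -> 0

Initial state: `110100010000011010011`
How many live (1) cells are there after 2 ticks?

7

111100010000001110001
111100010000000110000
count of 1: 7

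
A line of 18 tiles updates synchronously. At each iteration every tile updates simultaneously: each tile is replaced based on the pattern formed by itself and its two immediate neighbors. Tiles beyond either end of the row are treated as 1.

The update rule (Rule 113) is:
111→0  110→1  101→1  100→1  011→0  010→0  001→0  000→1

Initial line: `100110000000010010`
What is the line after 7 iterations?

111111001100110011

iteration 1: 110011111111001001
iteration 2: 011000000001100100
iteration 3: 101111111100110010
iteration 4: 110000000110011001
iteration 5: 011111110011001100
iteration 6: 100000011001100110
iteration 7: 111111001100110011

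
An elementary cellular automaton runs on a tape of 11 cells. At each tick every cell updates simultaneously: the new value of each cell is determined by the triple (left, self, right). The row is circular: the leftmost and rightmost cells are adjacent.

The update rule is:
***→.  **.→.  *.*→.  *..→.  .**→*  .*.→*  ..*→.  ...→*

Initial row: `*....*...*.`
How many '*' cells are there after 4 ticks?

5

tick 1: *.**.*.*.*.
tick 2: *.*..*.*.*.
tick 3: *.*..*.*.*.  (fixed point — unchanged through tick 4)
count of *: 5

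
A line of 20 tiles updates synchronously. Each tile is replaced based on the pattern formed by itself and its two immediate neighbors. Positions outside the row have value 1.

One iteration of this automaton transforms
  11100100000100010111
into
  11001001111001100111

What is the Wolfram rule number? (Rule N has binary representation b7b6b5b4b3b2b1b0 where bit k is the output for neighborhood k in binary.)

139

position 0: 111 → 1  (bit 7 = 1)
position 2: 110 → 0  (bit 6 = 0)
position 16: 101 → 0  (bit 5 = 0)
position 3: 100 → 0  (bit 4 = 0)
position 17: 011 → 1  (bit 3 = 1)
position 5: 010 → 0  (bit 2 = 0)
position 4: 001 → 1  (bit 1 = 1)
position 7: 000 → 1  (bit 0 = 1)
bits b7..b0 = 10001011 = 139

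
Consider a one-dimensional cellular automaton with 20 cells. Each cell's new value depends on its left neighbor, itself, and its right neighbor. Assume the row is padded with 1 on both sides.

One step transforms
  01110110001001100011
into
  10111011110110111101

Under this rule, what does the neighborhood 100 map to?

At position 7 the neighborhood is 100; the next row has 1 there.

1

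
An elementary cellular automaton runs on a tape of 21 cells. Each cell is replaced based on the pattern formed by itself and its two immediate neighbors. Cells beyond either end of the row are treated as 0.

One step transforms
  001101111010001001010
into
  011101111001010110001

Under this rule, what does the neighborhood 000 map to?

At position 0 the neighborhood is 000; the next row has 0 there.

0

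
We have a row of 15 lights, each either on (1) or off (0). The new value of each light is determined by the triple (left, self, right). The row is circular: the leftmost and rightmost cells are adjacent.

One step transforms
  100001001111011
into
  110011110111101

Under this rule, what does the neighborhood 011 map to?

0

At position 8 the neighborhood is 011; the next row has 0 there.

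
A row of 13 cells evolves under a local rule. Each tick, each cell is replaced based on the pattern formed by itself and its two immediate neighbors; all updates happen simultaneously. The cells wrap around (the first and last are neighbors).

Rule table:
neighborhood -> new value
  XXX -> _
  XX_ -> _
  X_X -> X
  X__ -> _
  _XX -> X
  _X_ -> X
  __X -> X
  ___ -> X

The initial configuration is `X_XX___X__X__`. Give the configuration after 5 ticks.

X__XXXX_XX__X

XXX__XXX_XX_X
____XX__XX_XX
_XXXX__XX_XX_
XX____XX_XX__
X__XXXX_XX__X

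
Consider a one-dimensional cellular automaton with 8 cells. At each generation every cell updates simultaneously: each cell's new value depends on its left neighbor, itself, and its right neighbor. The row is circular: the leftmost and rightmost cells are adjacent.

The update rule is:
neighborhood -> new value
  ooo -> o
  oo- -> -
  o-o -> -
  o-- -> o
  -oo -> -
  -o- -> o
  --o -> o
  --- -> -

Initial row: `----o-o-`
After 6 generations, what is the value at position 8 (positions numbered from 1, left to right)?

-

---oo-oo
o-o-----
o-oo---o
----o-o-  (repeats generation 0; period 4)
generation 6: o-o-----
position 8 holds -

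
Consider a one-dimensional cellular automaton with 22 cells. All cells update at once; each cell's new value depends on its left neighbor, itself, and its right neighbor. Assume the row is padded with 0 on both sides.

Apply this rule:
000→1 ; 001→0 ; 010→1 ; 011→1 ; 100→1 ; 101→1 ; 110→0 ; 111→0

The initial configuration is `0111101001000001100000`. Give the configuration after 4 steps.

0100011101111101011111
0111010011000011110000
0100111010111010001111
0110100111100111101000

0110100111100111101000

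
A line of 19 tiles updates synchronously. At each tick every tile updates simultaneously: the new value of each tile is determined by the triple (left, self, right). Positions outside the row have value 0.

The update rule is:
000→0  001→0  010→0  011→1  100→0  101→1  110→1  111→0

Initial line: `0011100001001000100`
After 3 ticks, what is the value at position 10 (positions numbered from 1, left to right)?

0010100000000000000
0001000000000000000
0000000000000000000
position 10 holds 0

0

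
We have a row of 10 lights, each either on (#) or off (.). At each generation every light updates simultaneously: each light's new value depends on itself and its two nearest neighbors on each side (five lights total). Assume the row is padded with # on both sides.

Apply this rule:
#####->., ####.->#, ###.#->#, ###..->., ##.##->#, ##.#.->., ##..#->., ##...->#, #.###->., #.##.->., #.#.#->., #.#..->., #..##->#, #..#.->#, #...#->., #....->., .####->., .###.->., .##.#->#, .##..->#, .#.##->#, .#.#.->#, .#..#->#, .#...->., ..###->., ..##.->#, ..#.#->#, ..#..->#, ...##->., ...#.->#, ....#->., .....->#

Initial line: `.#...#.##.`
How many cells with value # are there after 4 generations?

generation 1: ....###.##
generation 2: #.....##..
generation 3: .#.#..##.#
generation 4: ..#.#####.
count of #: 6

6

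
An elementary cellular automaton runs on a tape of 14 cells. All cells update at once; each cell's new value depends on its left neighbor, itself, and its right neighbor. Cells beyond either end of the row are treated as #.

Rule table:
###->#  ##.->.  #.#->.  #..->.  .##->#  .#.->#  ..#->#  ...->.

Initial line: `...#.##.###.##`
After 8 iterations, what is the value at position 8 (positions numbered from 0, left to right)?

#

iteration 1: ..##.#..##..##
iteration 2: .##..#.##..###
iteration 3: .#..##.#..####
iteration 4: .#.##..#.#####
iteration 5: .#.#..##.#####
iteration 6: .#.#.##..#####
iteration 7: .#.#.#..######
iteration 8: .#.#.#.#######
position 8 holds #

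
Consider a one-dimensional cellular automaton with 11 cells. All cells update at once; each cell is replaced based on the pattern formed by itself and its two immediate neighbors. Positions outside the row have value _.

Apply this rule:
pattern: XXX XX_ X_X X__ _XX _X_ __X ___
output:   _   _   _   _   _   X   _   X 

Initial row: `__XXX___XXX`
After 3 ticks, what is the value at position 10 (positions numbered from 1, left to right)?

X_____X____
X_XXX_X_XXX
X_____X____
position 10 holds _

_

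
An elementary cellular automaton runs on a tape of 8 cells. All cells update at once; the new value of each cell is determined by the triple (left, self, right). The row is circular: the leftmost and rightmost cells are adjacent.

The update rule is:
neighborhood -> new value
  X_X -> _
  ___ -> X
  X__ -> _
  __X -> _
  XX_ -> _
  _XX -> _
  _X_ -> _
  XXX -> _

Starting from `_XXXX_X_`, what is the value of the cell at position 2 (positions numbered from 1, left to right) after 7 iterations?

________
XXXXXXXX
________  (repeats iteration 1; period 2)
iteration 7: ________
position 2 holds _

_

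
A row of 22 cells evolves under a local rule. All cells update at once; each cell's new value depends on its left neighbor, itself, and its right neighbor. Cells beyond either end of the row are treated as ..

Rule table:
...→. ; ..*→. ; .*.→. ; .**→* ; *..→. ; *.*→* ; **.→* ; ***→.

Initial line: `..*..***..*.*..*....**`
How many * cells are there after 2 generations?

.....*.*...*........**
......*.............**
count of *: 3

3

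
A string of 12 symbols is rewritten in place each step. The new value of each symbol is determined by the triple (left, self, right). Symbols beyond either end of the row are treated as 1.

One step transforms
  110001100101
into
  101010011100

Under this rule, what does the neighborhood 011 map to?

0

At position 5 the neighborhood is 011; the next row has 0 there.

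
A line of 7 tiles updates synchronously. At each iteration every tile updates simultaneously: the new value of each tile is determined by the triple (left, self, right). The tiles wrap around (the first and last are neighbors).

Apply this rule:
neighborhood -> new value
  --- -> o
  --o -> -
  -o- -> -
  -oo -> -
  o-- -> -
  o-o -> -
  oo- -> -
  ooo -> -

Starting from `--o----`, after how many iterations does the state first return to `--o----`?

o---ooo
--o----

2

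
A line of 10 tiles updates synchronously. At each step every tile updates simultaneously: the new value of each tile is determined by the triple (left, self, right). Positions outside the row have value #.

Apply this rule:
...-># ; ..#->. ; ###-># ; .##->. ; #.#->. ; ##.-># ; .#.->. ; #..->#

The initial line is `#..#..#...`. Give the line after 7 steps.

##..#..##.
###..#..#.
####..#...
#####..##.
######..#.
#######...
#########.

#########.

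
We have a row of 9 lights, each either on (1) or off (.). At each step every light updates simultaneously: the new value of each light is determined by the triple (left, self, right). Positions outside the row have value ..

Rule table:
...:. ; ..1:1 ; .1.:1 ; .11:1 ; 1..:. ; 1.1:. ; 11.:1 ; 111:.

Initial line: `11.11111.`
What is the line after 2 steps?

11.1..11.

11.1...1.
11.1..11.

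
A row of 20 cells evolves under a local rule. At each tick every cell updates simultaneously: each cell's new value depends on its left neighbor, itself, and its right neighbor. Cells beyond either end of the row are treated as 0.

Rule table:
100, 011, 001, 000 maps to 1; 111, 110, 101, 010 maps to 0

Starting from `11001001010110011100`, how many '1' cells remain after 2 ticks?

10110110000101110011
00100101111001001110
count of 1: 10

10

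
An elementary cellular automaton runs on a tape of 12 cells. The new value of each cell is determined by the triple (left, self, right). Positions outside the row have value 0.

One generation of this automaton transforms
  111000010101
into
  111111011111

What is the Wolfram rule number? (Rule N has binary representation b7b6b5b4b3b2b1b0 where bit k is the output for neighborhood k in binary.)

253

position 1: 111 → 1  (bit 7 = 1)
position 2: 110 → 1  (bit 6 = 1)
position 8: 101 → 1  (bit 5 = 1)
position 3: 100 → 1  (bit 4 = 1)
position 0: 011 → 1  (bit 3 = 1)
position 7: 010 → 1  (bit 2 = 1)
position 6: 001 → 0  (bit 1 = 0)
position 4: 000 → 1  (bit 0 = 1)
bits b7..b0 = 11111101 = 253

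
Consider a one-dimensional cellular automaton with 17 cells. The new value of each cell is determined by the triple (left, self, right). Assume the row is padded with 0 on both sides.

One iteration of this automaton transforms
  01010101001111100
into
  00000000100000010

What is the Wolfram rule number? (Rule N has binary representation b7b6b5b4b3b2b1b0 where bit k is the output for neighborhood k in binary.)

16

position 11: 111 → 0  (bit 7 = 0)
position 14: 110 → 0  (bit 6 = 0)
position 2: 101 → 0  (bit 5 = 0)
position 8: 100 → 1  (bit 4 = 1)
position 10: 011 → 0  (bit 3 = 0)
position 1: 010 → 0  (bit 2 = 0)
position 0: 001 → 0  (bit 1 = 0)
position 16: 000 → 0  (bit 0 = 0)
bits b7..b0 = 00010000 = 16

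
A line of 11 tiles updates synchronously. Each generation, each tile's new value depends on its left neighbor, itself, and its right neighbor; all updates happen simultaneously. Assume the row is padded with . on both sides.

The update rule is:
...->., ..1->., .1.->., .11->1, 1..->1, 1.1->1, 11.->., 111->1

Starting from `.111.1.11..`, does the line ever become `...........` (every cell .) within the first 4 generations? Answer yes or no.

no

.11.1.11.1.
.1.1.11.1.1
..1.11.1.1.
...11.1.1.1
generation 4 is ...11.1.1.1, still not uniform .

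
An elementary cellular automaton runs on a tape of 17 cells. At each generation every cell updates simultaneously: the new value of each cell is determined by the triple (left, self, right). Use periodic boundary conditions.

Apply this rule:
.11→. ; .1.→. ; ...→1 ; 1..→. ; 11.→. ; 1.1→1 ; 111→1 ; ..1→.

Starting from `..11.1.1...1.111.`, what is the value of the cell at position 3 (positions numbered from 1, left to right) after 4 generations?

1

1...1.1..1..1.1..
..1..1.......1...
1......11111...11
..1111..111..1..1
position 3 holds 1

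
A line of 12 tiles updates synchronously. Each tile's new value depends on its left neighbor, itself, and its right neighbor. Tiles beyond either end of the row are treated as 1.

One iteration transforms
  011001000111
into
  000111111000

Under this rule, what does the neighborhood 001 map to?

1

At position 4 the neighborhood is 001; the next row has 1 there.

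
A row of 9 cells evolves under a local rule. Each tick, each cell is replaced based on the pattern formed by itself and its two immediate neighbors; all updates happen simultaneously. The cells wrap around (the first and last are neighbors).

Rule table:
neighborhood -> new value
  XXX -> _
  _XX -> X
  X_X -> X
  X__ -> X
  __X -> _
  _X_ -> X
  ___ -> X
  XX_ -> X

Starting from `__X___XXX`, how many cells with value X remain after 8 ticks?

5

X_XXX_X_X
XXX_XXXXX
__XXX____
X_X_XXXXX
XXXXX____
X___XXXX_
XXX_X__XX
__XXXX_X_
count of X: 5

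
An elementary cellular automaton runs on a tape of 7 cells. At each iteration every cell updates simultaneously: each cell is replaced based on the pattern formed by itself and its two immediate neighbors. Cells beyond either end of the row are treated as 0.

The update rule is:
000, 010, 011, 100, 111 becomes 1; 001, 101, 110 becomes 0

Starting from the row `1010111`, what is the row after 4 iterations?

1010101

iteration 1: 1010110
iteration 2: 1010101
iteration 3: 1010101  (fixed point — unchanged through iteration 4)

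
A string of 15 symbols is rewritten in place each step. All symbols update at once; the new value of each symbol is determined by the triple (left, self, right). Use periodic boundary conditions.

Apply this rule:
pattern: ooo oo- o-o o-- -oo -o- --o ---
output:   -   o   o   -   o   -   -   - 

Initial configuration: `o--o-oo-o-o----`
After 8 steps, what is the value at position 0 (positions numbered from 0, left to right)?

step 1: ----oooo-o-----
step 2: ----o--oo------
step 3: -------oo------
step 4: -------oo------  (fixed point — unchanged through step 8)
position 0 holds -

-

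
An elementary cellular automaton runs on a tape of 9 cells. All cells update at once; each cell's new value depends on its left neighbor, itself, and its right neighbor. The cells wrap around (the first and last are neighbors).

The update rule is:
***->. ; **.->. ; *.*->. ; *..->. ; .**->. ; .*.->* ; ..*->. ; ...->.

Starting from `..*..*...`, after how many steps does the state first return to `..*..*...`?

..*..*...

1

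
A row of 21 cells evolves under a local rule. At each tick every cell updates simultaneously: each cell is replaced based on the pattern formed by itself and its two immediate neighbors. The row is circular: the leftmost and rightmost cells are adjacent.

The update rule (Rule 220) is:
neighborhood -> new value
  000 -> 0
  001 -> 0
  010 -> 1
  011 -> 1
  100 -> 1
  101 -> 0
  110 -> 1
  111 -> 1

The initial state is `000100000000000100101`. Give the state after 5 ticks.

110111111000000110101

100110000000000110101
110111000000000110101
110111100000000110101
110111110000000110101
110111111000000110101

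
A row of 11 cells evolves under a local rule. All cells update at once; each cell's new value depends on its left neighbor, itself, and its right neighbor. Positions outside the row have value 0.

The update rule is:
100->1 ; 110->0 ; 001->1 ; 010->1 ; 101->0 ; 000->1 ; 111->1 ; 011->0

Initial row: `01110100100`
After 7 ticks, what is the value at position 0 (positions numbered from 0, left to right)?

10100111111
10111011110
10010001101
11111110001
01111101111
10111000110
10010111001
position 0 holds 1

1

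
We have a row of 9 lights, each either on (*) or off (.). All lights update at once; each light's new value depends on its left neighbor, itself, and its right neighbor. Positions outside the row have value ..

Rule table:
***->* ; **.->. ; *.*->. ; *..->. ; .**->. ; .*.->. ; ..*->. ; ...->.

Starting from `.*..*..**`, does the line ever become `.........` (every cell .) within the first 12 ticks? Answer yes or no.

.........
all cells are . at tick 1

yes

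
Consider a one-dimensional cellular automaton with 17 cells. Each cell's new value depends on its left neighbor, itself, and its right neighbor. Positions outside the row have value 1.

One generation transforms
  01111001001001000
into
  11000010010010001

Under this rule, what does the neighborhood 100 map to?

At position 5 the neighborhood is 100; the next row has 0 there.

0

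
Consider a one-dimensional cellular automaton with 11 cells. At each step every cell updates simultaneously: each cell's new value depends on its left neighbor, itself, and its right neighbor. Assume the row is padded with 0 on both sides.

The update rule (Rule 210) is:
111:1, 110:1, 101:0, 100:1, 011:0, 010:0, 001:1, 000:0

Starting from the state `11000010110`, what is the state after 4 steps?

00101100000

step 1: 01100100011
step 2: 10111010101
step 3: 00011000000
step 4: 00101100000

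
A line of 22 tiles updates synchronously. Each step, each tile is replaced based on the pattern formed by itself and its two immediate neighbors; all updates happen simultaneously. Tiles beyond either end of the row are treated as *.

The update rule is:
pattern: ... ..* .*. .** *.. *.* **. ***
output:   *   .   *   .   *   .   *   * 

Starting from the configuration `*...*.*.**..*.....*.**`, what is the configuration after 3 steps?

***.*..**.**..***..**.

***.*.*..**.*****.*..*
***.*.**..*..****.**..
***.*..**.**..***..**.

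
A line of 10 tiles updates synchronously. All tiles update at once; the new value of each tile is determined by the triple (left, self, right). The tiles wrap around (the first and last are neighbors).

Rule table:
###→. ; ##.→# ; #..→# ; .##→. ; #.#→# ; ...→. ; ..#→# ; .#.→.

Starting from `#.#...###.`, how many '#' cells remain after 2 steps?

6

step 1: .#.#.#..##
step 2: #.#.#.##.#
count of #: 6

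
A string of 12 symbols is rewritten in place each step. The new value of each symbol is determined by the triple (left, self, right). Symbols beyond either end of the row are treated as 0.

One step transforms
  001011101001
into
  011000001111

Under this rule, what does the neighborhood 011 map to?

0

At position 4 the neighborhood is 011; the next row has 0 there.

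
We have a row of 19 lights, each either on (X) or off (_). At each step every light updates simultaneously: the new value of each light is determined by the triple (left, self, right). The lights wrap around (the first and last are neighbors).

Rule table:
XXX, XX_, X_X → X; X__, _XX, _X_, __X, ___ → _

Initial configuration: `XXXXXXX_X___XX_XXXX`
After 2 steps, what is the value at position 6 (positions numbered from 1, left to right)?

step 1: XXXXXXXX_____XX_XXX
step 2: XXXXXXXX______XX_XX
position 6 holds X

X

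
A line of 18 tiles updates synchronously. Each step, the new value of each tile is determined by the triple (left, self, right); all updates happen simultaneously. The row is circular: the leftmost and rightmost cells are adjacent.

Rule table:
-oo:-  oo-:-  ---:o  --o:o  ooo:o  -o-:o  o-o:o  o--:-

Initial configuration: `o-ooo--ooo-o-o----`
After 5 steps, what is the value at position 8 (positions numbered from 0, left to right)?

o

oo-o--o-o-oooo-ooo
o-oo-ooooo-oo-o-oo
-o--o-ooo-o--ooo-o
oo-ooo-o-oo-o-o-oo
o-o-o-ooo--ooooo-o
position 8 holds o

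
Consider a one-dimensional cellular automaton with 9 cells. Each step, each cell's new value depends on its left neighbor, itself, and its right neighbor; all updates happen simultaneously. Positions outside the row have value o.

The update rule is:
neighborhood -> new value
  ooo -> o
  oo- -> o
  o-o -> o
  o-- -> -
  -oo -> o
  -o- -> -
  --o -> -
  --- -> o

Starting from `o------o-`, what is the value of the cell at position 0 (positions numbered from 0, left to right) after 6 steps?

o

o-oooo--o
oooooo--o
oooooo--o  (fixed point — unchanged through step 6)
position 0 holds o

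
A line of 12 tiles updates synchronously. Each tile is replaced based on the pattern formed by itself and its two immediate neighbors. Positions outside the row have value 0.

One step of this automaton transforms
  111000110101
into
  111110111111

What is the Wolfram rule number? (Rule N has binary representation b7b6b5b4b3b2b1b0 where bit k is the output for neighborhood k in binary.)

position 1: 111 → 1  (bit 7 = 1)
position 2: 110 → 1  (bit 6 = 1)
position 8: 101 → 1  (bit 5 = 1)
position 3: 100 → 1  (bit 4 = 1)
position 0: 011 → 1  (bit 3 = 1)
position 9: 010 → 1  (bit 2 = 1)
position 5: 001 → 0  (bit 1 = 0)
position 4: 000 → 1  (bit 0 = 1)
bits b7..b0 = 11111101 = 253

253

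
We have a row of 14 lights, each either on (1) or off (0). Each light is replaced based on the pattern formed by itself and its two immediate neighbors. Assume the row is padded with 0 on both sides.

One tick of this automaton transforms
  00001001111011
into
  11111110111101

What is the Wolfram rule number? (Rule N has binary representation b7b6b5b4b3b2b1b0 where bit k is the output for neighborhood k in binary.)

position 8: 111 → 1  (bit 7 = 1)
position 10: 110 → 1  (bit 6 = 1)
position 11: 101 → 1  (bit 5 = 1)
position 5: 100 → 1  (bit 4 = 1)
position 7: 011 → 0  (bit 3 = 0)
position 4: 010 → 1  (bit 2 = 1)
position 3: 001 → 1  (bit 1 = 1)
position 0: 000 → 1  (bit 0 = 1)
bits b7..b0 = 11110111 = 247

247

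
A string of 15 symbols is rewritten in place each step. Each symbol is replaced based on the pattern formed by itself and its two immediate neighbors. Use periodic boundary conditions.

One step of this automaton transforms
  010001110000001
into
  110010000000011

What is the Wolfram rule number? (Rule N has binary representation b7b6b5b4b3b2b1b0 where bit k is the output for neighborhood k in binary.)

position 6: 111 → 0  (bit 7 = 0)
position 7: 110 → 0  (bit 6 = 0)
position 0: 101 → 1  (bit 5 = 1)
position 2: 100 → 0  (bit 4 = 0)
position 5: 011 → 0  (bit 3 = 0)
position 1: 010 → 1  (bit 2 = 1)
position 4: 001 → 1  (bit 1 = 1)
position 3: 000 → 0  (bit 0 = 0)
bits b7..b0 = 00100110 = 38

38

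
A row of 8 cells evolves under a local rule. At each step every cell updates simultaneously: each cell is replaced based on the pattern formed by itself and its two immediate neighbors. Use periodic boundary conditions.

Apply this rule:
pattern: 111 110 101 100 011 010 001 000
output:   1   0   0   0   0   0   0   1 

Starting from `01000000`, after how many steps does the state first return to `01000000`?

6

00011111
01001110
00000100
11110001
11100100
01000000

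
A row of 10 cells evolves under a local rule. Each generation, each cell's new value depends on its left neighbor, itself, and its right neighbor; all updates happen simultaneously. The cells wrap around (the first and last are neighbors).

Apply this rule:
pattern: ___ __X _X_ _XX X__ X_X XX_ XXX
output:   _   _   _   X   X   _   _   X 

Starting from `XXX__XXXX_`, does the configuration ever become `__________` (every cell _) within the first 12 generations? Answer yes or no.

no

XX_X_XXX__
X____XX_X_
_X___X____
__X___X___
___X___X__
____X___X_
_____X___X
X_____X___
_X_____X__
__X_____X_
___X_____X
X___X_____
generation 12 is X___X_____, still not uniform _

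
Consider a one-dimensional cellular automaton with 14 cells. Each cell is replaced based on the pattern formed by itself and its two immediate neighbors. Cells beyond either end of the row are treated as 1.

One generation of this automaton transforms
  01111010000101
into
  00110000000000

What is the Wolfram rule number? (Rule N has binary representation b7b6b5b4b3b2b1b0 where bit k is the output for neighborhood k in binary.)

128

position 2: 111 → 1  (bit 7 = 1)
position 4: 110 → 0  (bit 6 = 0)
position 0: 101 → 0  (bit 5 = 0)
position 7: 100 → 0  (bit 4 = 0)
position 1: 011 → 0  (bit 3 = 0)
position 6: 010 → 0  (bit 2 = 0)
position 10: 001 → 0  (bit 1 = 0)
position 8: 000 → 0  (bit 0 = 0)
bits b7..b0 = 10000000 = 128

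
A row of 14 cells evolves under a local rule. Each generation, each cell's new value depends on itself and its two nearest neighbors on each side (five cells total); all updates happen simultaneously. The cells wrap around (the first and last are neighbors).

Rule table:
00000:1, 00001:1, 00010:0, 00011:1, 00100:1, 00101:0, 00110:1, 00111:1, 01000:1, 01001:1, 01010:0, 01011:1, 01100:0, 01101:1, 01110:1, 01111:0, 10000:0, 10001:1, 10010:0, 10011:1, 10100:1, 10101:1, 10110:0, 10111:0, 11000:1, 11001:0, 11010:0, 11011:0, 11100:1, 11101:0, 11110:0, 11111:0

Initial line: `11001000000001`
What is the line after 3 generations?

11001101111111
01011100000000
00101110111111

00101110111111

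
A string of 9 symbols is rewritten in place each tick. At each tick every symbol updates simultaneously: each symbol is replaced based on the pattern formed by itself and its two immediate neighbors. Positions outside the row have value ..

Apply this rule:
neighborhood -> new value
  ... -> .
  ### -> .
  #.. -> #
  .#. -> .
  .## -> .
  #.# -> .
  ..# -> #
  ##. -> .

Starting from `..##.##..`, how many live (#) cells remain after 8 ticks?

4

tick 1: .#.....#.
tick 2: #.#...#.#
tick 3: ...#.#...
tick 4: ..#...#..
tick 5: .#.#.#.#.
tick 6: #.......#
tick 7: .#.....#.  (repeats tick 1; period 6)
tick 8: #.#...#.#
count of #: 4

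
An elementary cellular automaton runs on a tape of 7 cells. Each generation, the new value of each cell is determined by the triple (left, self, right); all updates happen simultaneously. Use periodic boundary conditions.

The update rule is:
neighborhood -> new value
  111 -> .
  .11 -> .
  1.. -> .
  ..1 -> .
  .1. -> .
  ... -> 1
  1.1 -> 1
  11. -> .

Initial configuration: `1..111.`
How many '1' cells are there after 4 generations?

......1
.1111..
......1  (repeats generation 1; period 2)
generation 4: .1111..
count of 1: 4

4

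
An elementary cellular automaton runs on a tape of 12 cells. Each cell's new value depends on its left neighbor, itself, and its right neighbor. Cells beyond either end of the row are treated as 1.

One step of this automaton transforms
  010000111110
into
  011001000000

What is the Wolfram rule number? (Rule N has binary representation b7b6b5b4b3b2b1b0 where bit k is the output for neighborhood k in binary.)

position 7: 111 → 0  (bit 7 = 0)
position 10: 110 → 0  (bit 6 = 0)
position 0: 101 → 0  (bit 5 = 0)
position 2: 100 → 1  (bit 4 = 1)
position 6: 011 → 0  (bit 3 = 0)
position 1: 010 → 1  (bit 2 = 1)
position 5: 001 → 1  (bit 1 = 1)
position 3: 000 → 0  (bit 0 = 0)
bits b7..b0 = 00010110 = 22

22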